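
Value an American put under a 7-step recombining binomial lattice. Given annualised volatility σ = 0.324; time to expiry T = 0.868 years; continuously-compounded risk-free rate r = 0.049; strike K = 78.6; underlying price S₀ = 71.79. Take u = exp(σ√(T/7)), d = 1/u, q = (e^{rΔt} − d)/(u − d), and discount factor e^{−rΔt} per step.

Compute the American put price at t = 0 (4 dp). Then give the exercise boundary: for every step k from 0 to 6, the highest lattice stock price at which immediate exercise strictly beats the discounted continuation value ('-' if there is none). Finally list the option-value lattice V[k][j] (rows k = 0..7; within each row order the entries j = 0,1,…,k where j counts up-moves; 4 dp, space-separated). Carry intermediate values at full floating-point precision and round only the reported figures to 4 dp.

price = 11.1731
boundary = - - 57.1432 50.9818 57.1432 64.0493 57.1432
tree:
11.1731
15.7787 6.6702
21.4568 10.2517 3.1438
27.6182 15.1839 5.4085 0.9007
33.1153 21.4568 9.0504 1.8058 0.0000
38.0196 27.6182 14.5507 3.6203 0.0000 0.0000
42.3952 33.1153 21.4568 7.2579 0.0000 0.0000 0.0000
46.2989 38.0196 27.6182 14.5507 0.0000 0.0000 0.0000 0.0000

Δt=0.12400, u=1.12086, d=0.89218, q=0.49816, disc=e^(-rΔt)=0.99394
k=7 terminal: V=max(K-S,0) → 46.2989 38.0196 27.6182 14.5507 0.0000 0.0000 0.0000 0.0000
k=6: j=0 S=36.2048 intr=42.3952 cont=41.9191 V=42.3952[EX]; j=1 S=45.4847 intr=33.1153 cont=32.6392 V=33.1153[EX]; j=2 S=57.1432 intr=21.4568 cont=20.9806 V=21.4568[EX]; j=3 S=71.7900 intr=6.8100 cont=7.2579 V=7.2579[hold]; j=4 S=90.1910 intr=0.0000 cont=0.0000 V=0.0000[hold]; j=5 S=113.3085 intr=0.0000 cont=0.0000 V=0.0000[hold]; j=6 S=142.3513 intr=0.0000 cont=0.0000 V=0.0000[hold]  S*(6)=57.1432
k=5: j=0 S=40.5804 intr=38.0196 cont=37.5435 V=38.0196[EX]; j=1 S=50.9818 intr=27.6182 cont=27.1421 V=27.6182[EX]; j=2 S=64.0493 intr=14.5507 cont=14.2964 V=14.5507[EX]; j=3 S=80.4662 intr=0.0000 cont=3.6203 V=3.6203[hold]; j=4 S=101.0911 intr=0.0000 cont=0.0000 V=0.0000[hold]; j=5 S=127.0024 intr=0.0000 cont=0.0000 V=0.0000[hold]  S*(5)=64.0493
k=4: j=0 S=45.4847 intr=33.1153 cont=32.6392 V=33.1153[EX]; j=1 S=57.1432 intr=21.4568 cont=20.9806 V=21.4568[EX]; j=2 S=71.7900 intr=6.8100 cont=9.0504 V=9.0504[hold]; j=3 S=90.1910 intr=0.0000 cont=1.8058 V=1.8058[hold]; j=4 S=113.3085 intr=0.0000 cont=0.0000 V=0.0000[hold]  S*(4)=57.1432
k=3: j=0 S=50.9818 intr=27.6182 cont=27.1421 V=27.6182[EX]; j=1 S=64.0493 intr=14.5507 cont=15.1839 V=15.1839[hold]; j=2 S=80.4662 intr=0.0000 cont=5.4085 V=5.4085[hold]; j=3 S=101.0911 intr=0.0000 cont=0.9007 V=0.9007[hold]  S*(3)=50.9818
k=2: j=0 S=57.1432 intr=21.4568 cont=21.2942 V=21.4568[EX]; j=1 S=71.7900 intr=6.8100 cont=10.2517 V=10.2517[hold]; j=2 S=90.1910 intr=0.0000 cont=3.1438 V=3.1438[hold]  S*(2)=57.1432
k=1: j=0 S=64.0493 intr=14.5507 cont=15.7787 V=15.7787[hold]; j=1 S=80.4662 intr=0.0000 cont=6.6702 V=6.6702[hold]  S*(1)=-
k=0: j=0 S=71.7900 intr=6.8100 cont=11.1731 V=11.1731[hold]  S*(0)=-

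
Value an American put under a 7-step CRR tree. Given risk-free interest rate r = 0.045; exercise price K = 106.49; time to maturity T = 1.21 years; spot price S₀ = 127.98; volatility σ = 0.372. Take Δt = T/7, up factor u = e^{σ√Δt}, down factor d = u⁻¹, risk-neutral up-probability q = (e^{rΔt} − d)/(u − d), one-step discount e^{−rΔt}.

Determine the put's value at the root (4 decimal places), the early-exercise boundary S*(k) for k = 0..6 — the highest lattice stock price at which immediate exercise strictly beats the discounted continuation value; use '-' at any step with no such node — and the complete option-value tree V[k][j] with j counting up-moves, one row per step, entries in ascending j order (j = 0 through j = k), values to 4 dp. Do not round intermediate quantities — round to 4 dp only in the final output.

params: Δt=0.17286 u=1.16726 d=0.85670 q=0.48656 e^(-rΔt)=0.99225
t_7 payoffs: 63.1432 47.4297 26.0200 0.0000 0.0000 0.0000 0.0000 0.0000
t_6: node(6,0) S=50.5972 payoff=55.8928 vs cont=55.0677 → 55.8928 [stop]  node(6,1) S=68.9390 payoff=37.5510 vs cont=36.7259 → 37.5510 [stop]  node(6,2) S=93.9298 payoff=12.5602 vs cont=13.2563 → 13.2563 [wait]  node(6,3) S=127.9800 payoff=0.0000 vs cont=0.0000 → 0.0000 [wait]  node(6,4) S=174.3736 payoff=0.0000 vs cont=0.0000 → 0.0000 [wait]  node(6,5) S=237.5852 payoff=0.0000 vs cont=0.0000 → 0.0000 [wait]  node(6,6) S=323.7114 payoff=0.0000 vs cont=0.0000 → 0.0000 [wait]  ⇒ S*(6)=68.9390
t_5: node(5,0) S=59.0603 payoff=47.4297 vs cont=46.6046 → 47.4297 [stop]  node(5,1) S=80.4700 payoff=26.0200 vs cont=25.5309 → 26.0200 [stop]  node(5,2) S=109.6410 payoff=0.0000 vs cont=6.7536 → 6.7536 [wait]  node(5,3) S=149.3865 payoff=0.0000 vs cont=0.0000 → 0.0000 [wait]  node(5,4) S=203.5401 payoff=0.0000 vs cont=0.0000 → 0.0000 [wait]  node(5,5) S=277.3248 payoff=0.0000 vs cont=0.0000 → 0.0000 [wait]  ⇒ S*(5)=80.4700
t_4: node(4,0) S=68.9390 payoff=37.5510 vs cont=36.7259 → 37.5510 [stop]  node(4,1) S=93.9298 payoff=12.5602 vs cont=16.5168 → 16.5168 [wait]  node(4,2) S=127.9800 payoff=0.0000 vs cont=3.4407 → 3.4407 [wait]  node(4,3) S=174.3736 payoff=0.0000 vs cont=0.0000 → 0.0000 [wait]  node(4,4) S=237.5852 payoff=0.0000 vs cont=0.0000 → 0.0000 [wait]  ⇒ S*(4)=68.9390
t_3: node(3,0) S=80.4700 payoff=26.0200 vs cont=27.1051 → 27.1051 [wait]  node(3,1) S=109.6410 payoff=0.0000 vs cont=10.0759 → 10.0759 [wait]  node(3,2) S=149.3865 payoff=0.0000 vs cont=1.7529 → 1.7529 [wait]  node(3,3) S=203.5401 payoff=0.0000 vs cont=0.0000 → 0.0000 [wait]  ⇒ S*(3)=-
t_2: node(2,0) S=93.9298 payoff=12.5602 vs cont=18.6736 → 18.6736 [wait]  node(2,1) S=127.9800 payoff=0.0000 vs cont=5.9796 → 5.9796 [wait]  node(2,2) S=174.3736 payoff=0.0000 vs cont=0.8931 → 0.8931 [wait]  ⇒ S*(2)=-
t_1: node(1,0) S=109.6410 payoff=0.0000 vs cont=12.4004 → 12.4004 [wait]  node(1,1) S=149.3865 payoff=0.0000 vs cont=3.4776 → 3.4776 [wait]  ⇒ S*(1)=-
t_0: node(0,0) S=127.9800 payoff=0.0000 vs cont=7.9965 → 7.9965 [wait]  ⇒ S*(0)=-

price = 7.9965
boundary = - - - - 68.9390 80.4700 68.9390
tree:
7.9965
12.4004 3.4776
18.6736 5.9796 0.8931
27.1051 10.0759 1.7529 0.0000
37.5510 16.5168 3.4407 0.0000 0.0000
47.4297 26.0200 6.7536 0.0000 0.0000 0.0000
55.8928 37.5510 13.2563 0.0000 0.0000 0.0000 0.0000
63.1432 47.4297 26.0200 0.0000 0.0000 0.0000 0.0000 0.0000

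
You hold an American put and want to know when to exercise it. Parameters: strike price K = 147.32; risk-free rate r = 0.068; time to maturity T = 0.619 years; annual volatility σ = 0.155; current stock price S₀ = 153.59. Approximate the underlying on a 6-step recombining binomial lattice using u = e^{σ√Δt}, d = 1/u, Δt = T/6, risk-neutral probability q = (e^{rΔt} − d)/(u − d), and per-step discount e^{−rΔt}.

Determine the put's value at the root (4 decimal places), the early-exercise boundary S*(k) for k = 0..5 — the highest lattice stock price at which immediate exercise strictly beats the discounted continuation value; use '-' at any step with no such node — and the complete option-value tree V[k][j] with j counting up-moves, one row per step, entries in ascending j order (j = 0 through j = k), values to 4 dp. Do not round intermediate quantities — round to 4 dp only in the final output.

price = 3.0444
boundary = - - - 132.2813 125.8569 132.2813
tree:
3.0444
5.3763 1.2374
9.1815 2.4329 0.3069
15.0387 4.6620 0.6995 0.0000
21.4631 8.6122 1.5946 0.0000 0.0000
27.5755 15.0387 3.6351 0.0000 0.0000 0.0000
33.3911 21.4631 8.2863 0.0000 0.0000 0.0000 0.0000

params: Δt=0.10317 u=1.05105 d=0.95143 q=0.55823 e^(-rΔt)=0.99301
t_6 payoffs: 33.3911 21.4631 8.2863 0.0000 0.0000 0.0000 0.0000
t_5: node(5,0) S=119.7445 payoff=27.5755 vs cont=26.5456 → 27.5755 [stop]  node(5,1) S=132.2813 payoff=15.0387 vs cont=14.0088 → 15.0387 [stop]  node(5,2) S=146.1307 payoff=1.1893 vs cont=3.6351 → 3.6351 [wait]  node(5,3) S=161.4301 payoff=0.0000 vs cont=0.0000 → 0.0000 [wait]  node(5,4) S=178.3312 payoff=0.0000 vs cont=0.0000 → 0.0000 [wait]  node(5,5) S=197.0019 payoff=0.0000 vs cont=0.0000 → 0.0000 [wait]  ⇒ S*(5)=132.2813
t_4: node(4,0) S=125.8569 payoff=21.4631 vs cont=20.4332 → 21.4631 [stop]  node(4,1) S=139.0337 payoff=8.2863 vs cont=8.6122 → 8.6122 [wait]  node(4,2) S=153.5900 payoff=0.0000 vs cont=1.5946 → 1.5946 [wait]  node(4,3) S=169.6703 payoff=0.0000 vs cont=0.0000 → 0.0000 [wait]  node(4,4) S=187.4342 payoff=0.0000 vs cont=0.0000 → 0.0000 [wait]  ⇒ S*(4)=125.8569
t_3: node(3,0) S=132.2813 payoff=15.0387 vs cont=14.1895 → 15.0387 [stop]  node(3,1) S=146.1307 payoff=1.1893 vs cont=4.6620 → 4.6620 [wait]  node(3,2) S=161.4301 payoff=0.0000 vs cont=0.6995 → 0.6995 [wait]  node(3,3) S=178.3312 payoff=0.0000 vs cont=0.0000 → 0.0000 [wait]  ⇒ S*(3)=132.2813
t_2: node(2,0) S=139.0337 payoff=8.2863 vs cont=9.1815 → 9.1815 [wait]  node(2,1) S=153.5900 payoff=0.0000 vs cont=2.4329 → 2.4329 [wait]  node(2,2) S=169.6703 payoff=0.0000 vs cont=0.3069 → 0.3069 [wait]  ⇒ S*(2)=-
t_1: node(1,0) S=146.1307 payoff=1.1893 vs cont=5.3763 → 5.3763 [wait]  node(1,1) S=161.4301 payoff=0.0000 vs cont=1.2374 → 1.2374 [wait]  ⇒ S*(1)=-
t_0: node(0,0) S=153.5900 payoff=0.0000 vs cont=3.0444 → 3.0444 [wait]  ⇒ S*(0)=-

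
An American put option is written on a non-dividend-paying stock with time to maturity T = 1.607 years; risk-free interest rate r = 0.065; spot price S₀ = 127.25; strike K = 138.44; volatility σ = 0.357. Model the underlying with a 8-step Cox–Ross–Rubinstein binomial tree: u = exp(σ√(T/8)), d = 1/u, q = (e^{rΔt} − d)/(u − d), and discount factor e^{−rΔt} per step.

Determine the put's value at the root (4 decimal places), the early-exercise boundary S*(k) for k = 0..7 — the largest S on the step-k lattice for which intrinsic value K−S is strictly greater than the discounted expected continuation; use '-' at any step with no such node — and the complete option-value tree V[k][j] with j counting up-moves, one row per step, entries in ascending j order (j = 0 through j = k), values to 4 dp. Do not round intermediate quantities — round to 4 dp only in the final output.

price = 24.0141
boundary = - - 92.4017 78.7392 92.4017 78.7392 92.4017 108.4349
tree:
24.0141
33.7762 14.9201
46.0383 22.4480 7.8130
59.7008 32.7434 12.7817 3.0687
71.3431 46.0383 20.3594 5.5690 0.6586
81.2641 59.7008 31.3316 9.9641 1.3371 0.0000
89.7181 71.3431 46.0383 17.5044 2.7147 0.0000 0.0000
96.9221 81.2641 59.7008 30.0051 5.5116 0.0000 0.0000 0.0000
103.0609 89.7181 71.3431 46.0383 11.1900 0.0000 0.0000 0.0000 0.0000

Δt=0.20087, u=1.17352, d=0.85214, q=0.50098, disc=e^(-rΔt)=0.98703
k=8 terminal: V=max(K-S,0) → 103.0609 89.7181 71.3431 46.0383 11.1900 0.0000 0.0000 0.0000 0.0000
k=7: j=0 S=41.5179 intr=96.9221 cont=95.1262 V=96.9221[EX]; j=1 S=57.1759 intr=81.2641 cont=79.4682 V=81.2641[EX]; j=2 S=78.7392 intr=59.7008 cont=57.9049 V=59.7008[EX]; j=3 S=108.4349 intr=30.0051 cont=28.2093 V=30.0051[EX]; j=4 S=149.3299 intr=0.0000 cont=5.5116 V=5.5116[hold]; j=5 S=205.6480 intr=0.0000 cont=0.0000 V=0.0000[hold]; j=6 S=283.2059 intr=0.0000 cont=0.0000 V=0.0000[hold]; j=7 S=390.0139 intr=0.0000 cont=0.0000 V=0.0000[hold]  S*(7)=108.4349
k=6: j=0 S=48.7219 intr=89.7181 cont=87.9222 V=89.7181[EX]; j=1 S=67.0969 intr=71.3431 cont=69.5473 V=71.3431[EX]; j=2 S=92.4017 intr=46.0383 cont=44.2425 V=46.0383[EX]; j=3 S=127.2500 intr=11.1900 cont=17.5044 V=17.5044[hold]; j=4 S=175.2410 intr=0.0000 cont=2.7147 V=2.7147[hold]; j=5 S=241.3312 intr=0.0000 cont=0.0000 V=0.0000[hold]; j=6 S=332.3466 intr=0.0000 cont=0.0000 V=0.0000[hold]  S*(6)=92.4017
k=5: j=0 S=57.1759 intr=81.2641 cont=79.4682 V=81.2641[EX]; j=1 S=78.7392 intr=59.7008 cont=57.9049 V=59.7008[EX]; j=2 S=108.4349 intr=30.0051 cont=31.3316 V=31.3316[hold]; j=3 S=149.3299 intr=0.0000 cont=9.9641 V=9.9641[hold]; j=4 S=205.6480 intr=0.0000 cont=1.3371 V=1.3371[hold]; j=5 S=283.2059 intr=0.0000 cont=0.0000 V=0.0000[hold]  S*(5)=78.7392
k=4: j=0 S=67.0969 intr=71.3431 cont=69.5473 V=71.3431[EX]; j=1 S=92.4017 intr=46.0383 cont=44.8984 V=46.0383[EX]; j=2 S=127.2500 intr=11.1900 cont=20.3594 V=20.3594[hold]; j=3 S=175.2410 intr=0.0000 cont=5.5690 V=5.5690[hold]; j=4 S=241.3312 intr=0.0000 cont=0.6586 V=0.6586[hold]  S*(4)=92.4017
k=3: j=0 S=78.7392 intr=59.7008 cont=57.9049 V=59.7008[EX]; j=1 S=108.4349 intr=30.0051 cont=32.7434 V=32.7434[hold]; j=2 S=149.3299 intr=0.0000 cont=12.7817 V=12.7817[hold]; j=3 S=205.6480 intr=0.0000 cont=3.0687 V=3.0687[hold]  S*(3)=78.7392
k=2: j=0 S=92.4017 intr=46.0383 cont=45.5965 V=46.0383[EX]; j=1 S=127.2500 intr=11.1900 cont=22.4480 V=22.4480[hold]; j=2 S=175.2410 intr=0.0000 cont=7.8130 V=7.8130[hold]  S*(2)=92.4017
k=1: j=0 S=108.4349 intr=30.0051 cont=33.7762 V=33.7762[hold]; j=1 S=149.3299 intr=0.0000 cont=14.9201 V=14.9201[hold]  S*(1)=-
k=0: j=0 S=127.2500 intr=11.1900 cont=24.0141 V=24.0141[hold]  S*(0)=-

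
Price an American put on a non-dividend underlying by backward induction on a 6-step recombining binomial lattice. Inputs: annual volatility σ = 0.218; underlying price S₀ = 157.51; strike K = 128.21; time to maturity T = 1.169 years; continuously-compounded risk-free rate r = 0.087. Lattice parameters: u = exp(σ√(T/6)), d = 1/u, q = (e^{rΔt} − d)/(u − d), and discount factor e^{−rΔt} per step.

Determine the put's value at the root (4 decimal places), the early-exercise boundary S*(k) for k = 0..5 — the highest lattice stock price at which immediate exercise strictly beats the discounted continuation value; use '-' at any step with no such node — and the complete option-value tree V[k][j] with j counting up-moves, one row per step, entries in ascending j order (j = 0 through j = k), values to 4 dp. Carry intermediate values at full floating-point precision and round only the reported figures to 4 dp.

Δt=0.19483  u=1.10101  d=0.90826  q=0.56465  discount=0.98319
step 6 (expiry): payoffs max(K−S,0) = 39.7864 21.0215 0.0000 0.0000 0.0000 0.0000 0.0000
step 5: (k=5,j=0): S=97.3550, (K−S)⁺=30.8550, hold=28.7001 ⇒ V=30.8550 exercise | (k=5,j=1): S=118.0152, (K−S)⁺=10.1948, hold=8.9978 ⇒ V=10.1948 exercise | (k=5,j=2): S=143.0600, (K−S)⁺=0.0000, hold=0.0000 ⇒ V=0.0000 continue | (k=5,j=3): S=173.4196, (K−S)⁺=0.0000, hold=0.0000 ⇒ V=0.0000 continue | (k=5,j=4): S=210.2220, (K−S)⁺=0.0000, hold=0.0000 ⇒ V=0.0000 continue | (k=5,j=5): S=254.8345, (K−S)⁺=0.0000, hold=0.0000 ⇒ V=0.0000 continue  boundary S*=118.0152
step 4: (k=4,j=0): S=107.1885, (K−S)⁺=21.0215, hold=18.8666 ⇒ V=21.0215 exercise | (k=4,j=1): S=129.9356, (K−S)⁺=0.0000, hold=4.3637 ⇒ V=4.3637 continue | (k=4,j=2): S=157.5100, (K−S)⁺=0.0000, hold=0.0000 ⇒ V=0.0000 continue | (k=4,j=3): S=190.9361, (K−S)⁺=0.0000, hold=0.0000 ⇒ V=0.0000 continue | (k=4,j=4): S=231.4558, (K−S)⁺=0.0000, hold=0.0000 ⇒ V=0.0000 continue  boundary S*=107.1885
step 3: (k=3,j=0): S=118.0152, (K−S)⁺=10.1948, hold=11.4204 ⇒ V=11.4204 continue | (k=3,j=1): S=143.0600, (K−S)⁺=0.0000, hold=1.8678 ⇒ V=1.8678 continue | (k=3,j=2): S=173.4196, (K−S)⁺=0.0000, hold=0.0000 ⇒ V=0.0000 continue | (k=3,j=3): S=210.2220, (K−S)⁺=0.0000, hold=0.0000 ⇒ V=0.0000 continue  boundary S*=-
step 2: (k=2,j=0): S=129.9356, (K−S)⁺=0.0000, hold=5.9252 ⇒ V=5.9252 continue | (k=2,j=1): S=157.5100, (K−S)⁺=0.0000, hold=0.7995 ⇒ V=0.7995 continue | (k=2,j=2): S=190.9361, (K−S)⁺=0.0000, hold=0.0000 ⇒ V=0.0000 continue  boundary S*=-
step 1: (k=1,j=0): S=143.0600, (K−S)⁺=0.0000, hold=2.9800 ⇒ V=2.9800 continue | (k=1,j=1): S=173.4196, (K−S)⁺=0.0000, hold=0.3422 ⇒ V=0.3422 continue  boundary S*=-
step 0: (k=0,j=0): S=157.5100, (K−S)⁺=0.0000, hold=1.4655 ⇒ V=1.4655 continue  boundary S*=-

price = 1.4655
boundary = - - - - 107.1885 118.0152
tree:
1.4655
2.9800 0.3422
5.9252 0.7995 0.0000
11.4204 1.8678 0.0000 0.0000
21.0215 4.3637 0.0000 0.0000 0.0000
30.8550 10.1948 0.0000 0.0000 0.0000 0.0000
39.7864 21.0215 0.0000 0.0000 0.0000 0.0000 0.0000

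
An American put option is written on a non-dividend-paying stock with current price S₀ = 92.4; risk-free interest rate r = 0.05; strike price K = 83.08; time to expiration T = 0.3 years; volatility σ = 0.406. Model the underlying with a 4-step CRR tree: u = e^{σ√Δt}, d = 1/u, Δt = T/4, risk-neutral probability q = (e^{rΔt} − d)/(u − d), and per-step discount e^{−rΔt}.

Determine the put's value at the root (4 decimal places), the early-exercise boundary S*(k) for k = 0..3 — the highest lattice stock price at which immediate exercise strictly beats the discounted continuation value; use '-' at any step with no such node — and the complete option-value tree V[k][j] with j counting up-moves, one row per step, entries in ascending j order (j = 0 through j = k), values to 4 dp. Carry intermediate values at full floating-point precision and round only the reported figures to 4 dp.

params: Δt=0.07500 u=1.11760 d=0.89477 q=0.48909 e^(-rΔt)=0.99626
t_4 payoffs: 23.8531 9.1032 0.0000 0.0000 0.0000
t_3: node(3,0) S=66.1923 payoff=16.8877 vs cont=16.5767 → 16.8877 [stop]  node(3,1) S=82.6768 payoff=0.4032 vs cont=4.6335 → 4.6335 [wait]  node(3,2) S=103.2667 payoff=0.0000 vs cont=0.0000 → 0.0000 [wait]  node(3,3) S=128.9842 payoff=0.0000 vs cont=0.0000 → 0.0000 [wait]  ⇒ S*(3)=66.1923
t_2: node(2,0) S=73.9768 payoff=9.1032 vs cont=10.8535 → 10.8535 [wait]  node(2,1) S=92.4000 payoff=0.0000 vs cont=2.3584 → 2.3584 [wait]  node(2,2) S=115.4113 payoff=0.0000 vs cont=0.0000 → 0.0000 [wait]  ⇒ S*(2)=-
t_1: node(1,0) S=82.6768 payoff=0.4032 vs cont=6.6736 → 6.6736 [wait]  node(1,1) S=103.2667 payoff=0.0000 vs cont=1.2004 → 1.2004 [wait]  ⇒ S*(1)=-
t_0: node(0,0) S=92.4000 payoff=0.0000 vs cont=3.9817 → 3.9817 [wait]  ⇒ S*(0)=-

price = 3.9817
boundary = - - - 66.1923
tree:
3.9817
6.6736 1.2004
10.8535 2.3584 0.0000
16.8877 4.6335 0.0000 0.0000
23.8531 9.1032 0.0000 0.0000 0.0000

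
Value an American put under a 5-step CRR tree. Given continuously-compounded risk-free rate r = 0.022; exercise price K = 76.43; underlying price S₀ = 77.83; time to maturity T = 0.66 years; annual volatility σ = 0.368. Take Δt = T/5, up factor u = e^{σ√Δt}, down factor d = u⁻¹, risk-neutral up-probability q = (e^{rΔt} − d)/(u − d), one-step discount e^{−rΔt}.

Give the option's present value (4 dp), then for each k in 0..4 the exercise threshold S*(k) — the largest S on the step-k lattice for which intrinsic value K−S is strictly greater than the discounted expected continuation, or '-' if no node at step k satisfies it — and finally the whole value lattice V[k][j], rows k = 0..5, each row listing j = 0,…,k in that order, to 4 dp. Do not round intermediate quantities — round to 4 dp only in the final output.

Δt=0.13200, u=1.14305, d=0.87485, q=0.47747, disc=e^(-rΔt)=0.99710
k=5 terminal: V=max(K-S,0) → 36.5441 24.3165 8.3403 0.0000 0.0000 0.0000
k=4: j=0 S=45.5916 intr=30.8384 cont=30.6168 V=30.8384[EX]; j=1 S=59.5684 intr=16.8616 cont=16.6400 V=16.8616[EX]; j=2 S=77.8300 intr=0.0000 cont=4.3454 V=4.3454[hold]; j=3 S=101.6900 intr=0.0000 cont=0.0000 V=0.0000[hold]; j=4 S=132.8647 intr=0.0000 cont=0.0000 V=0.0000[hold]  S*(4)=59.5684
k=3: j=0 S=52.1135 intr=24.3165 cont=24.0949 V=24.3165[EX]; j=1 S=68.0897 intr=8.3403 cont=10.8540 V=10.8540[hold]; j=2 S=88.9637 intr=0.0000 cont=2.2640 V=2.2640[hold]; j=3 S=116.2369 intr=0.0000 cont=0.0000 V=0.0000[hold]  S*(3)=52.1135
k=2: j=0 S=59.5684 intr=16.8616 cont=17.8367 V=17.8367[hold]; j=1 S=77.8300 intr=0.0000 cont=6.7330 V=6.7330[hold]; j=2 S=101.6900 intr=0.0000 cont=1.1796 V=1.1796[hold]  S*(2)=-
k=1: j=0 S=68.0897 intr=8.3403 cont=12.4987 V=12.4987[hold]; j=1 S=88.9637 intr=0.0000 cont=4.0696 V=4.0696[hold]  S*(1)=-
k=0: j=0 S=77.8300 intr=0.0000 cont=8.4495 V=8.4495[hold]  S*(0)=-

price = 8.4495
boundary = - - - 52.1135 59.5684
tree:
8.4495
12.4987 4.0696
17.8367 6.7330 1.1796
24.3165 10.8540 2.2640 0.0000
30.8384 16.8616 4.3454 0.0000 0.0000
36.5441 24.3165 8.3403 0.0000 0.0000 0.0000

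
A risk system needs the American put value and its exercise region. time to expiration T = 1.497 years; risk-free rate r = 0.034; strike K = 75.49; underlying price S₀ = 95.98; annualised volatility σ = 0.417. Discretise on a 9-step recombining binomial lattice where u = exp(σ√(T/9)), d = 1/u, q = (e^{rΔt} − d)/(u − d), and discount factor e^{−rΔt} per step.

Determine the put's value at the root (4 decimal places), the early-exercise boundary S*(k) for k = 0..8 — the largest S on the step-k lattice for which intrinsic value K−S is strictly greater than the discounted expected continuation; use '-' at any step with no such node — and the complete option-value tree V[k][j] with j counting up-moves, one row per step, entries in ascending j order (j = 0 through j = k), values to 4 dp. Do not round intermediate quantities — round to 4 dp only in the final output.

Δt=0.16633, u=1.18539, d=0.84361, q=0.47418, disc=e^(-rΔt)=0.99436
k=9 terminal: V=max(K-S,0) → 54.7198 46.3050 34.4809 17.8664 0.0000 0.0000 0.0000 0.0000 0.0000 0.0000
k=8: j=0 S=24.6207 intr=50.8693 cont=50.4436 V=50.8693[EX]; j=1 S=34.5955 intr=40.8945 cont=40.4688 V=40.8945[EX]; j=2 S=48.6116 intr=26.8784 cont=26.4526 V=26.8784[EX]; j=3 S=68.3063 intr=7.1837 cont=9.3416 V=9.3416[hold]; j=4 S=95.9800 intr=0.0000 cont=0.0000 V=0.0000[hold]; j=5 S=134.8655 intr=0.0000 cont=0.0000 V=0.0000[hold]; j=6 S=189.5052 intr=0.0000 cont=0.0000 V=0.0000[hold]; j=7 S=266.2818 intr=0.0000 cont=0.0000 V=0.0000[hold]; j=8 S=374.1637 intr=0.0000 cont=0.0000 V=0.0000[hold]  S*(8)=48.6116
k=7: j=0 S=29.1850 intr=46.3050 cont=45.8793 V=46.3050[EX]; j=1 S=41.0091 intr=34.4809 cont=34.0552 V=34.4809[EX]; j=2 S=57.6236 intr=17.8664 cont=18.4581 V=18.4581[hold]; j=3 S=80.9693 intr=0.0000 cont=4.8843 V=4.8843[hold]; j=4 S=113.7734 intr=0.0000 cont=0.0000 V=0.0000[hold]; j=5 S=159.8678 intr=0.0000 cont=0.0000 V=0.0000[hold]; j=6 S=224.6370 intr=0.0000 cont=0.0000 V=0.0000[hold]; j=7 S=315.6469 intr=0.0000 cont=0.0000 V=0.0000[hold]  S*(7)=41.0091
k=6: j=0 S=34.5955 intr=40.8945 cont=40.4688 V=40.8945[EX]; j=1 S=48.6116 intr=26.8784 cont=26.7316 V=26.8784[EX]; j=2 S=68.3063 intr=7.1837 cont=11.9539 V=11.9539[hold]; j=3 S=95.9800 intr=0.0000 cont=2.5538 V=2.5538[hold]; j=4 S=134.8655 intr=0.0000 cont=0.0000 V=0.0000[hold]; j=5 S=189.5052 intr=0.0000 cont=0.0000 V=0.0000[hold]; j=6 S=266.2818 intr=0.0000 cont=0.0000 V=0.0000[hold]  S*(6)=48.6116
k=5: j=0 S=41.0091 intr=34.4809 cont=34.0552 V=34.4809[EX]; j=1 S=57.6236 intr=17.8664 cont=19.6898 V=19.6898[hold]; j=2 S=80.9693 intr=0.0000 cont=7.4543 V=7.4543[hold]; j=3 S=113.7734 intr=0.0000 cont=1.3353 V=1.3353[hold]; j=4 S=159.8678 intr=0.0000 cont=0.0000 V=0.0000[hold]; j=5 S=224.6370 intr=0.0000 cont=0.0000 V=0.0000[hold]  S*(5)=41.0091
k=4: j=0 S=48.6116 intr=26.8784 cont=27.3124 V=27.3124[hold]; j=1 S=68.3063 intr=7.1837 cont=13.8097 V=13.8097[hold]; j=2 S=95.9800 intr=0.0000 cont=4.5271 V=4.5271[hold]; j=3 S=134.8655 intr=0.0000 cont=0.6981 V=0.6981[hold]; j=4 S=189.5052 intr=0.0000 cont=0.0000 V=0.0000[hold]  S*(4)=-
k=3: j=0 S=57.6236 intr=17.8664 cont=20.7918 V=20.7918[hold]; j=1 S=80.9693 intr=0.0000 cont=9.3550 V=9.3550[hold]; j=2 S=113.7734 intr=0.0000 cont=2.6962 V=2.6962[hold]; j=3 S=159.8678 intr=0.0000 cont=0.3650 V=0.3650[hold]  S*(3)=-
k=2: j=0 S=68.3063 intr=7.1837 cont=15.2821 V=15.2821[hold]; j=1 S=95.9800 intr=0.0000 cont=6.1626 V=6.1626[hold]; j=2 S=134.8655 intr=0.0000 cont=1.5818 V=1.5818[hold]  S*(2)=-
k=1: j=0 S=80.9693 intr=0.0000 cont=10.8960 V=10.8960[hold]; j=1 S=113.7734 intr=0.0000 cont=3.9680 V=3.9680[hold]  S*(1)=-
k=0: j=0 S=95.9800 intr=0.0000 cont=7.5680 V=7.5680[hold]  S*(0)=-

price = 7.5680
boundary = - - - - - 41.0091 48.6116 41.0091 48.6116
tree:
7.5680
10.8960 3.9680
15.2821 6.1626 1.5818
20.7918 9.3550 2.6962 0.3650
27.3124 13.8097 4.5271 0.6981 0.0000
34.4809 19.6898 7.4543 1.3353 0.0000 0.0000
40.8945 26.8784 11.9539 2.5538 0.0000 0.0000 0.0000
46.3050 34.4809 18.4581 4.8843 0.0000 0.0000 0.0000 0.0000
50.8693 40.8945 26.8784 9.3416 0.0000 0.0000 0.0000 0.0000 0.0000
54.7198 46.3050 34.4809 17.8664 0.0000 0.0000 0.0000 0.0000 0.0000 0.0000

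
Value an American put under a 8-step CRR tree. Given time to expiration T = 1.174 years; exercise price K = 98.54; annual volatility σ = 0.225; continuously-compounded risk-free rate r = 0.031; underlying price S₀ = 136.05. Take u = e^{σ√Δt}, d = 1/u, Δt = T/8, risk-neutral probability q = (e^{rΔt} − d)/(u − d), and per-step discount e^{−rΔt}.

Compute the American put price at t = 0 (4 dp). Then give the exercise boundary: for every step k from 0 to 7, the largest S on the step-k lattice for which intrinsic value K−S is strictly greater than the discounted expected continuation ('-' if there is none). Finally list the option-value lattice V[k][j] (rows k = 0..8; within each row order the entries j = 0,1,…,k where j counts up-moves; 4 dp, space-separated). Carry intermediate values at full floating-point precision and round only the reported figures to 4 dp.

Δt=0.14675  u=1.09002  d=0.91742  q=0.50488  discount=0.99546
step 8 (expiry): payoffs max(K−S,0) = 30.2694 17.4252 2.1646 0.0000 0.0000 0.0000 0.0000 0.0000 0.0000
step 7: (k=7,j=0): S=74.4161, (K−S)⁺=24.1239, hold=23.6767 ⇒ V=24.1239 exercise | (k=7,j=1): S=88.4164, (K−S)⁺=10.1236, hold=9.6763 ⇒ V=10.1236 exercise | (k=7,j=2): S=105.0508, (K−S)⁺=0.0000, hold=1.0669 ⇒ V=1.0669 continue | (k=7,j=3): S=124.8146, (K−S)⁺=0.0000, hold=0.0000 ⇒ V=0.0000 continue | (k=7,j=4): S=148.2968, (K−S)⁺=0.0000, hold=0.0000 ⇒ V=0.0000 continue | (k=7,j=5): S=176.1967, (K−S)⁺=0.0000, hold=0.0000 ⇒ V=0.0000 continue | (k=7,j=6): S=209.3457, (K−S)⁺=0.0000, hold=0.0000 ⇒ V=0.0000 continue | (k=7,j=7): S=248.7312, (K−S)⁺=0.0000, hold=0.0000 ⇒ V=0.0000 continue  boundary S*=88.4164
step 6: (k=6,j=0): S=81.1148, (K−S)⁺=17.4252, hold=16.9780 ⇒ V=17.4252 exercise | (k=6,j=1): S=96.3754, (K−S)⁺=2.1646, hold=5.5258 ⇒ V=5.5258 continue | (k=6,j=2): S=114.5071, (K−S)⁺=0.0000, hold=0.5258 ⇒ V=0.5258 continue | (k=6,j=3): S=136.0500, (K−S)⁺=0.0000, hold=0.0000 ⇒ V=0.0000 continue | (k=6,j=4): S=161.6459, (K−S)⁺=0.0000, hold=0.0000 ⇒ V=0.0000 continue | (k=6,j=5): S=192.0574, (K−S)⁺=0.0000, hold=0.0000 ⇒ V=0.0000 continue | (k=6,j=6): S=228.1903, (K−S)⁺=0.0000, hold=0.0000 ⇒ V=0.0000 continue  boundary S*=81.1148
step 5: (k=5,j=0): S=88.4164, (K−S)⁺=10.1236, hold=11.3656 ⇒ V=11.3656 continue | (k=5,j=1): S=105.0508, (K−S)⁺=0.0000, hold=2.9878 ⇒ V=2.9878 continue | (k=5,j=2): S=124.8146, (K−S)⁺=0.0000, hold=0.2592 ⇒ V=0.2592 continue | (k=5,j=3): S=148.2968, (K−S)⁺=0.0000, hold=0.0000 ⇒ V=0.0000 continue | (k=5,j=4): S=176.1967, (K−S)⁺=0.0000, hold=0.0000 ⇒ V=0.0000 continue | (k=5,j=5): S=209.3457, (K−S)⁺=0.0000, hold=0.0000 ⇒ V=0.0000 continue  boundary S*=-
step 4: (k=4,j=0): S=96.3754, (K−S)⁺=2.1646, hold=7.1034 ⇒ V=7.1034 continue | (k=4,j=1): S=114.5071, (K−S)⁺=0.0000, hold=1.6028 ⇒ V=1.6028 continue | (k=4,j=2): S=136.0500, (K−S)⁺=0.0000, hold=0.1277 ⇒ V=0.1277 continue | (k=4,j=3): S=161.6459, (K−S)⁺=0.0000, hold=0.0000 ⇒ V=0.0000 continue | (k=4,j=4): S=192.0574, (K−S)⁺=0.0000, hold=0.0000 ⇒ V=0.0000 continue  boundary S*=-
step 3: (k=3,j=0): S=105.0508, (K−S)⁺=0.0000, hold=4.3066 ⇒ V=4.3066 continue | (k=3,j=1): S=124.8146, (K−S)⁺=0.0000, hold=0.8542 ⇒ V=0.8542 continue | (k=3,j=2): S=148.2968, (K−S)⁺=0.0000, hold=0.0630 ⇒ V=0.0630 continue | (k=3,j=3): S=176.1967, (K−S)⁺=0.0000, hold=0.0000 ⇒ V=0.0000 continue  boundary S*=-
step 2: (k=2,j=0): S=114.5071, (K−S)⁺=0.0000, hold=2.5519 ⇒ V=2.5519 continue | (k=2,j=1): S=136.0500, (K−S)⁺=0.0000, hold=0.4526 ⇒ V=0.4526 continue | (k=2,j=2): S=161.6459, (K−S)⁺=0.0000, hold=0.0310 ⇒ V=0.0310 continue  boundary S*=-
step 1: (k=1,j=0): S=124.8146, (K−S)⁺=0.0000, hold=1.4853 ⇒ V=1.4853 continue | (k=1,j=1): S=148.2968, (K−S)⁺=0.0000, hold=0.2387 ⇒ V=0.2387 continue  boundary S*=-
step 0: (k=0,j=0): S=136.0500, (K−S)⁺=0.0000, hold=0.8520 ⇒ V=0.8520 continue  boundary S*=-

price = 0.8520
boundary = - - - - - - 81.1148 88.4164
tree:
0.8520
1.4853 0.2387
2.5519 0.4526 0.0310
4.3066 0.8542 0.0630 0.0000
7.1034 1.6028 0.1277 0.0000 0.0000
11.3656 2.9878 0.2592 0.0000 0.0000 0.0000
17.4252 5.5258 0.5258 0.0000 0.0000 0.0000 0.0000
24.1239 10.1236 1.0669 0.0000 0.0000 0.0000 0.0000 0.0000
30.2694 17.4252 2.1646 0.0000 0.0000 0.0000 0.0000 0.0000 0.0000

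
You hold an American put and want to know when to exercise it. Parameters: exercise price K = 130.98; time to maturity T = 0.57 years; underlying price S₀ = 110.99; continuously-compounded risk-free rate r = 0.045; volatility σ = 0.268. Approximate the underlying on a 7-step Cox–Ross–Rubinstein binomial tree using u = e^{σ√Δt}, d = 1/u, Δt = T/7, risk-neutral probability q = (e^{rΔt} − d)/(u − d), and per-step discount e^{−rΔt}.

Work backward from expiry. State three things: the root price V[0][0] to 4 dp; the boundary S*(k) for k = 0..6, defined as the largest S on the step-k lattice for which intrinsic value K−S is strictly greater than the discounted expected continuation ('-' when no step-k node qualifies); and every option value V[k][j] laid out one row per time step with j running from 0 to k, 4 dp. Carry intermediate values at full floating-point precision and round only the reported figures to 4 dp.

params: Δt=0.08143 u=1.07948 d=0.92638 q=0.50487 e^(-rΔt)=0.99634
t_7 payoffs: 65.9980 55.2585 42.7442 28.1616 11.1690 0.0000 0.0000 0.0000
t_6: node(6,0) S=70.1465 payoff=60.8335 vs cont=60.3544 → 60.8335 [stop]  node(6,1) S=81.7395 payoff=49.2405 vs cont=48.7614 → 49.2405 [stop]  node(6,2) S=95.2485 payoff=35.7315 vs cont=35.2525 → 35.7315 [stop]  node(6,3) S=110.9900 payoff=19.9900 vs cont=19.5109 → 19.9900 [stop]  node(6,4) S=129.3331 payoff=1.6469 vs cont=5.5099 → 5.5099 [wait]  node(6,5) S=150.7078 payoff=0.0000 vs cont=0.0000 → 0.0000 [wait]  node(6,6) S=175.6150 payoff=0.0000 vs cont=0.0000 → 0.0000 [wait]  ⇒ S*(6)=110.9900
t_5: node(5,0) S=75.7215 payoff=55.2585 vs cont=54.7795 → 55.2585 [stop]  node(5,1) S=88.2358 payoff=42.7442 vs cont=42.2651 → 42.7442 [stop]  node(5,2) S=102.8184 payoff=28.1616 vs cont=27.6825 → 28.1616 [stop]  node(5,3) S=119.8110 payoff=11.1690 vs cont=12.6331 → 12.6331 [wait]  node(5,4) S=139.6120 payoff=0.0000 vs cont=2.7181 → 2.7181 [wait]  node(5,5) S=162.6854 payoff=0.0000 vs cont=0.0000 → 0.0000 [wait]  ⇒ S*(5)=102.8184
t_4: node(4,0) S=81.7395 payoff=49.2405 vs cont=48.7614 → 49.2405 [stop]  node(4,1) S=95.2485 payoff=35.7315 vs cont=35.2525 → 35.7315 [stop]  node(4,2) S=110.9900 payoff=19.9900 vs cont=20.2474 → 20.2474 [wait]  node(4,3) S=129.3331 payoff=1.6469 vs cont=7.5994 → 7.5994 [wait]  node(4,4) S=150.7078 payoff=0.0000 vs cont=1.3409 → 1.3409 [wait]  ⇒ S*(4)=95.2485
t_3: node(3,0) S=88.2358 payoff=42.7442 vs cont=42.2651 → 42.7442 [stop]  node(3,1) S=102.8184 payoff=28.1616 vs cont=27.8120 → 28.1616 [stop]  node(3,2) S=119.8110 payoff=11.1690 vs cont=13.8112 → 13.8112 [wait]  node(3,3) S=139.6120 payoff=0.0000 vs cont=4.4235 → 4.4235 [wait]  ⇒ S*(3)=102.8184
t_2: node(2,0) S=95.2485 payoff=35.7315 vs cont=35.2525 → 35.7315 [stop]  node(2,1) S=110.9900 payoff=19.9900 vs cont=20.8400 → 20.8400 [wait]  node(2,2) S=129.3331 payoff=1.6469 vs cont=9.0384 → 9.0384 [wait]  ⇒ S*(2)=95.2485
t_1: node(1,0) S=102.8184 payoff=28.1616 vs cont=28.1101 → 28.1616 [stop]  node(1,1) S=119.8110 payoff=11.1690 vs cont=14.8273 → 14.8273 [wait]  ⇒ S*(1)=102.8184
t_0: node(0,0) S=110.9900 payoff=19.9900 vs cont=21.3512 → 21.3512 [wait]  ⇒ S*(0)=-

price = 21.3512
boundary = - 102.8184 95.2485 102.8184 95.2485 102.8184 110.9900
tree:
21.3512
28.1616 14.8273
35.7315 20.8400 9.0384
42.7442 28.1616 13.8112 4.4235
49.2405 35.7315 20.2474 7.5994 1.3409
55.2585 42.7442 28.1616 12.6331 2.7181 0.0000
60.8335 49.2405 35.7315 19.9900 5.5099 0.0000 0.0000
65.9980 55.2585 42.7442 28.1616 11.1690 0.0000 0.0000 0.0000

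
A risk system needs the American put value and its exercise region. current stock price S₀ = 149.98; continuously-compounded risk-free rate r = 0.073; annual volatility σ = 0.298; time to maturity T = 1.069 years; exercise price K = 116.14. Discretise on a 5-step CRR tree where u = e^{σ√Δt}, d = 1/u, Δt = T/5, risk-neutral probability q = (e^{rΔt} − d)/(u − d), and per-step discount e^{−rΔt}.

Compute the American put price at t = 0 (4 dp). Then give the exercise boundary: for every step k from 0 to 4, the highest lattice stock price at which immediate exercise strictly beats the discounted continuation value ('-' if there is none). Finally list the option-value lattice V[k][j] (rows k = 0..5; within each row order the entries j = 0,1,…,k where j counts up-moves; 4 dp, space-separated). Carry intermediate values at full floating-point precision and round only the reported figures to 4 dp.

Δt=0.21380, u=1.14774, d=0.87128, q=0.52251, disc=e^(-rΔt)=0.98451
k=5 terminal: V=max(K-S,0) → 40.8349 16.9408 0.0000 0.0000 0.0000 0.0000
k=4: j=0 S=86.4304 intr=29.7096 cont=27.9111 V=29.7096[EX]; j=1 S=113.8544 intr=2.2856 cont=7.9639 V=7.9639[hold]; j=2 S=149.9800 intr=0.0000 cont=0.0000 V=0.0000[hold]; j=3 S=197.5681 intr=0.0000 cont=0.0000 V=0.0000[hold]; j=4 S=260.2558 intr=0.0000 cont=0.0000 V=0.0000[hold]  S*(4)=86.4304
k=3: j=0 S=99.1992 intr=16.9408 cont=18.0632 V=18.0632[hold]; j=1 S=130.6747 intr=0.0000 cont=3.7438 V=3.7438[hold]; j=2 S=172.1374 intr=0.0000 cont=0.0000 V=0.0000[hold]; j=3 S=226.7559 intr=0.0000 cont=0.0000 V=0.0000[hold]  S*(3)=-
k=2: j=0 S=113.8544 intr=2.2856 cont=10.4174 V=10.4174[hold]; j=1 S=149.9800 intr=0.0000 cont=1.7600 V=1.7600[hold]; j=2 S=197.5681 intr=0.0000 cont=0.0000 V=0.0000[hold]  S*(2)=-
k=1: j=0 S=130.6747 intr=0.0000 cont=5.8026 V=5.8026[hold]; j=1 S=172.1374 intr=0.0000 cont=0.8274 V=0.8274[hold]  S*(1)=-
k=0: j=0 S=149.9800 intr=0.0000 cont=3.1534 V=3.1534[hold]  S*(0)=-

price = 3.1534
boundary = - - - - 86.4304
tree:
3.1534
5.8026 0.8274
10.4174 1.7600 0.0000
18.0632 3.7438 0.0000 0.0000
29.7096 7.9639 0.0000 0.0000 0.0000
40.8349 16.9408 0.0000 0.0000 0.0000 0.0000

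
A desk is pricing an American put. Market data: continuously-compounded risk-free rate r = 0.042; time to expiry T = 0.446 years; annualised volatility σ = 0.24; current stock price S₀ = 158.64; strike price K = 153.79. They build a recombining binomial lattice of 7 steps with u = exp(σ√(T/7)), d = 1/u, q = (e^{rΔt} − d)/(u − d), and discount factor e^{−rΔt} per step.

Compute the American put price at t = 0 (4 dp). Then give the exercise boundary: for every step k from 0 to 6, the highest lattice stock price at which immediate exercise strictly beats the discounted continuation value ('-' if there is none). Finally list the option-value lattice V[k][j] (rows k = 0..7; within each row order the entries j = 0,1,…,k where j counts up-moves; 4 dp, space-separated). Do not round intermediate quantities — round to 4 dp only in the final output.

price = 6.9127
boundary = - - - - 124.5014 132.2769 140.5379
tree:
6.9127
10.4662 3.4934
15.3584 5.7637 1.3039
21.7006 9.2716 2.3826 0.2616
29.2886 14.4357 4.2984 0.5321 0.0000
36.6070 21.5131 7.6289 1.0820 0.0000 0.0000
43.4952 29.2886 13.2521 2.2005 0.0000 0.0000 0.0000
49.9785 36.6070 21.5131 4.4751 0.0000 0.0000 0.0000 0.0000

Δt=0.06371, u=1.06245, d=0.94122, q=0.50696, disc=e^(-rΔt)=0.99733
k=7 terminal: V=max(K-S,0) → 49.9785 36.6070 21.5131 4.4751 0.0000 0.0000 0.0000 0.0000
k=6: j=0 S=110.2948 intr=43.4952 cont=43.0842 V=43.4952[EX]; j=1 S=124.5014 intr=29.2886 cont=28.8776 V=29.2886[EX]; j=2 S=140.5379 intr=13.2521 cont=12.8411 V=13.2521[EX]; j=3 S=158.6400 intr=0.0000 cont=2.2005 V=2.2005[hold]; j=4 S=179.0737 intr=0.0000 cont=0.0000 V=0.0000[hold]; j=5 S=202.1394 intr=0.0000 cont=0.0000 V=0.0000[hold]; j=6 S=228.1761 intr=0.0000 cont=0.0000 V=0.0000[hold]  S*(6)=140.5379
k=5: j=0 S=117.1830 intr=36.6070 cont=36.1960 V=36.6070[EX]; j=1 S=132.2769 intr=21.5131 cont=21.1021 V=21.5131[EX]; j=2 S=149.3149 intr=4.4751 cont=7.6289 V=7.6289[hold]; j=3 S=168.5475 intr=0.0000 cont=1.0820 V=1.0820[hold]; j=4 S=190.2574 intr=0.0000 cont=0.0000 V=0.0000[hold]; j=5 S=214.7636 intr=0.0000 cont=0.0000 V=0.0000[hold]  S*(5)=132.2769
k=4: j=0 S=124.5014 intr=29.2886 cont=28.8776 V=29.2886[EX]; j=1 S=140.5379 intr=13.2521 cont=14.4357 V=14.4357[hold]; j=2 S=158.6400 intr=0.0000 cont=4.2984 V=4.2984[hold]; j=3 S=179.0737 intr=0.0000 cont=0.5321 V=0.5321[hold]; j=4 S=202.1394 intr=0.0000 cont=0.0000 V=0.0000[hold]  S*(4)=124.5014
k=3: j=0 S=132.2769 intr=21.5131 cont=21.7006 V=21.7006[hold]; j=1 S=149.3149 intr=4.4751 cont=9.2716 V=9.2716[hold]; j=2 S=168.5475 intr=0.0000 cont=2.3826 V=2.3826[hold]; j=3 S=190.2574 intr=0.0000 cont=0.2616 V=0.2616[hold]  S*(3)=-
k=2: j=0 S=140.5379 intr=13.2521 cont=15.3584 V=15.3584[hold]; j=1 S=158.6400 intr=0.0000 cont=5.7637 V=5.7637[hold]; j=2 S=179.0737 intr=0.0000 cont=1.3039 V=1.3039[hold]  S*(2)=-
k=1: j=0 S=149.3149 intr=4.4751 cont=10.4662 V=10.4662[hold]; j=1 S=168.5475 intr=0.0000 cont=3.4934 V=3.4934[hold]  S*(1)=-
k=0: j=0 S=158.6400 intr=0.0000 cont=6.9127 V=6.9127[hold]  S*(0)=-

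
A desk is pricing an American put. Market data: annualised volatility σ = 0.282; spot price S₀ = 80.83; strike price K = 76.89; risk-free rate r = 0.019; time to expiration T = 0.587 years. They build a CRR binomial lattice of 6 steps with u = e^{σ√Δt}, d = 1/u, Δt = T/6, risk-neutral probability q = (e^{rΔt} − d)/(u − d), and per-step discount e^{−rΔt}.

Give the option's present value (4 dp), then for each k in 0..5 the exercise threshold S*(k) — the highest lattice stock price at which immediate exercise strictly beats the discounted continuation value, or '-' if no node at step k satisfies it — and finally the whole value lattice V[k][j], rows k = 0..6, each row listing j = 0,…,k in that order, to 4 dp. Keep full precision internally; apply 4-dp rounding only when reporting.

Δt=0.09783  u=1.09221  d=0.91557  q=0.48850  discount=0.99814
step 6 (expiry): payoffs max(K−S,0) = 29.2764 20.0904 9.1323 0.0000 0.0000 0.0000 0.0000
step 5: (k=5,j=0): S=52.0042, (K−S)⁺=24.8858, hold=24.7430 ⇒ V=24.8858 exercise | (k=5,j=1): S=62.0372, (K−S)⁺=14.8528, hold=14.7100 ⇒ V=14.8528 exercise | (k=5,j=2): S=74.0058, (K−S)⁺=2.8842, hold=4.6625 ⇒ V=4.6625 continue | (k=5,j=3): S=88.2835, (K−S)⁺=0.0000, hold=0.0000 ⇒ V=0.0000 continue | (k=5,j=4): S=105.3157, (K−S)⁺=0.0000, hold=0.0000 ⇒ V=0.0000 continue | (k=5,j=5): S=125.6339, (K−S)⁺=0.0000, hold=0.0000 ⇒ V=0.0000 continue  boundary S*=62.0372
step 4: (k=4,j=0): S=56.7996, (K−S)⁺=20.0904, hold=19.9476 ⇒ V=20.0904 exercise | (k=4,j=1): S=67.7577, (K−S)⁺=9.1323, hold=9.8566 ⇒ V=9.8566 continue | (k=4,j=2): S=80.8300, (K−S)⁺=0.0000, hold=2.3805 ⇒ V=2.3805 continue | (k=4,j=3): S=96.4243, (K−S)⁺=0.0000, hold=0.0000 ⇒ V=0.0000 continue | (k=4,j=4): S=115.0271, (K−S)⁺=0.0000, hold=0.0000 ⇒ V=0.0000 continue  boundary S*=56.7996
step 3: (k=3,j=0): S=62.0372, (K−S)⁺=14.8528, hold=15.0632 ⇒ V=15.0632 continue | (k=3,j=1): S=74.0058, (K−S)⁺=2.8842, hold=6.1930 ⇒ V=6.1930 continue | (k=3,j=2): S=88.2835, (K−S)⁺=0.0000, hold=1.2154 ⇒ V=1.2154 continue | (k=3,j=3): S=105.3157, (K−S)⁺=0.0000, hold=0.0000 ⇒ V=0.0000 continue  boundary S*=-
step 2: (k=2,j=0): S=67.7577, (K−S)⁺=9.1323, hold=10.7102 ⇒ V=10.7102 continue | (k=2,j=1): S=80.8300, (K−S)⁺=0.0000, hold=3.7545 ⇒ V=3.7545 continue | (k=2,j=2): S=96.4243, (K−S)⁺=0.0000, hold=0.6205 ⇒ V=0.6205 continue  boundary S*=-
step 1: (k=1,j=0): S=74.0058, (K−S)⁺=2.8842, hold=7.2988 ⇒ V=7.2988 continue | (k=1,j=1): S=88.2835, (K−S)⁺=0.0000, hold=2.2194 ⇒ V=2.2194 continue  boundary S*=-
step 0: (k=0,j=0): S=80.8300, (K−S)⁺=0.0000, hold=4.8086 ⇒ V=4.8086 continue  boundary S*=-

price = 4.8086
boundary = - - - - 56.7996 62.0372
tree:
4.8086
7.2988 2.2194
10.7102 3.7545 0.6205
15.0632 6.1930 1.2154 0.0000
20.0904 9.8566 2.3805 0.0000 0.0000
24.8858 14.8528 4.6625 0.0000 0.0000 0.0000
29.2764 20.0904 9.1323 0.0000 0.0000 0.0000 0.0000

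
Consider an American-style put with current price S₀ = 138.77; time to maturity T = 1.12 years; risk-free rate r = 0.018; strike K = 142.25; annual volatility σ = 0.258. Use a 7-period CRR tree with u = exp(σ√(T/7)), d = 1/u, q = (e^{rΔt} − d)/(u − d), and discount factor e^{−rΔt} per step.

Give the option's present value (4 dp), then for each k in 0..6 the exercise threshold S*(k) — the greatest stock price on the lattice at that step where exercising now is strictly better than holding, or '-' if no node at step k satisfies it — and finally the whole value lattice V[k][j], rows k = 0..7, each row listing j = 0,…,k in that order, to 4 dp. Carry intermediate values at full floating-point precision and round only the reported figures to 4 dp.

price = 16.1671
boundary = - - - 101.8212 91.8372 101.8212 112.8905
tree:
16.1671
22.7435 9.3675
30.9227 14.3024 4.2488
40.4288 21.1385 7.2196 1.1592
50.4128 29.9930 11.9798 2.2713 0.0000
59.4177 40.4288 19.2286 4.4505 0.0000 0.0000
67.5397 50.4128 29.3595 8.7204 0.0000 0.0000 0.0000
74.8653 59.4177 40.4288 17.0869 0.0000 0.0000 0.0000 0.0000

Δt=0.16000, u=1.10871, d=0.90195, q=0.48817, disc=e^(-rΔt)=0.99712
k=7 terminal: V=max(K-S,0) → 74.8653 59.4177 40.4288 17.0869 0.0000 0.0000 0.0000 0.0000
k=6: j=0 S=74.7103 intr=67.5397 cont=67.1306 V=67.5397[EX]; j=1 S=91.8372 intr=50.4128 cont=50.0037 V=50.4128[EX]; j=2 S=112.8905 intr=29.3595 cont=28.9505 V=29.3595[EX]; j=3 S=138.7700 intr=3.4800 cont=8.7204 V=8.7204[hold]; j=4 S=170.5823 intr=0.0000 cont=0.0000 V=0.0000[hold]; j=5 S=209.6874 intr=0.0000 cont=0.0000 V=0.0000[hold]; j=6 S=257.7572 intr=0.0000 cont=0.0000 V=0.0000[hold]  S*(6)=112.8905
k=5: j=0 S=82.8323 intr=59.4177 cont=59.0086 V=59.4177[EX]; j=1 S=101.8212 intr=40.4288 cont=40.0198 V=40.4288[EX]; j=2 S=125.1631 intr=17.0869 cont=19.2286 V=19.2286[hold]; j=3 S=153.8561 intr=0.0000 cont=4.4505 V=4.4505[hold]; j=4 S=189.1268 intr=0.0000 cont=0.0000 V=0.0000[hold]; j=5 S=232.4832 intr=0.0000 cont=0.0000 V=0.0000[hold]  S*(5)=101.8212
k=4: j=0 S=91.8372 intr=50.4128 cont=50.0037 V=50.4128[EX]; j=1 S=112.8905 intr=29.3595 cont=29.9930 V=29.9930[hold]; j=2 S=138.7700 intr=3.4800 cont=11.9798 V=11.9798[hold]; j=3 S=170.5823 intr=0.0000 cont=2.2713 V=2.2713[hold]; j=4 S=209.6874 intr=0.0000 cont=0.0000 V=0.0000[hold]  S*(4)=91.8372
k=3: j=0 S=101.8212 intr=40.4288 cont=40.3281 V=40.4288[EX]; j=1 S=125.1631 intr=17.0869 cont=21.1385 V=21.1385[hold]; j=2 S=153.8561 intr=0.0000 cont=7.2196 V=7.2196[hold]; j=3 S=189.1268 intr=0.0000 cont=1.1592 V=1.1592[hold]  S*(3)=101.8212
k=2: j=0 S=112.8905 intr=29.3595 cont=30.9227 V=30.9227[hold]; j=1 S=138.7700 intr=3.4800 cont=14.3024 V=14.3024[hold]; j=2 S=170.5823 intr=0.0000 cont=4.2488 V=4.2488[hold]  S*(2)=-
k=1: j=0 S=125.1631 intr=17.0869 cont=22.7435 V=22.7435[hold]; j=1 S=153.8561 intr=0.0000 cont=9.3675 V=9.3675[hold]  S*(1)=-
k=0: j=0 S=138.7700 intr=3.4800 cont=16.1671 V=16.1671[hold]  S*(0)=-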